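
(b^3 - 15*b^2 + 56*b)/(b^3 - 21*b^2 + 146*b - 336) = b/(b - 6)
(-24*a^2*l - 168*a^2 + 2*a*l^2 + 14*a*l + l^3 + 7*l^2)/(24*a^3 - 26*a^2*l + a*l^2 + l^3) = (-l - 7)/(a - l)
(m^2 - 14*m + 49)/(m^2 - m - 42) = (m - 7)/(m + 6)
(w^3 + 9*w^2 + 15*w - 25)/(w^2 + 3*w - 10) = (w^2 + 4*w - 5)/(w - 2)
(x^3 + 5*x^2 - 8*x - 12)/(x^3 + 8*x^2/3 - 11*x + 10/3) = 3*(x^2 + 7*x + 6)/(3*x^2 + 14*x - 5)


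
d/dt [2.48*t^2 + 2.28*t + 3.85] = 4.96*t + 2.28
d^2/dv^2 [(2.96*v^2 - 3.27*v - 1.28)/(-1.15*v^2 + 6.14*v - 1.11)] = (-3.5527136788005e-15*v^4 - 33.15197*v^3 + 32.8274400000001*v^2 - 79.27341*v + 130.52182)/(1.520875*v^6 - 24.36045*v^5 + 134.467545*v^4 - 278.501804*v^3 + 129.790413*v^2 - 22.695282*v + 1.367631)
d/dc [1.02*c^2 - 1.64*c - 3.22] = 2.04*c - 1.64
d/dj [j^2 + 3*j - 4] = 2*j + 3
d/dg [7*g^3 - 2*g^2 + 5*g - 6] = 21*g^2 - 4*g + 5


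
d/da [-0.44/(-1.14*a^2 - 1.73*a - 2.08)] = (-1.0032*a - 0.7612)/(1.14*a^2 + 1.73*a + 2.08)^2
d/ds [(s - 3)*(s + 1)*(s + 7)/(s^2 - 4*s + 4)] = (s^3 - 6*s^2 - 3*s + 76)/(s^3 - 6*s^2 + 12*s - 8)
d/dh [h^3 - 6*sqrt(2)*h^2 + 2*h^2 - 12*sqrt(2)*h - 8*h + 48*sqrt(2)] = 3*h^2 - 12*sqrt(2)*h + 4*h - 12*sqrt(2) - 8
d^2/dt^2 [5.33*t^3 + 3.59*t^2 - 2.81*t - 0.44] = 31.98*t + 7.18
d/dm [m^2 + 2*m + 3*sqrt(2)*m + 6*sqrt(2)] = 2*m + 2 + 3*sqrt(2)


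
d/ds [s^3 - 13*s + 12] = 3*s^2 - 13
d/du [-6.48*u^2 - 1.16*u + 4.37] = -12.96*u - 1.16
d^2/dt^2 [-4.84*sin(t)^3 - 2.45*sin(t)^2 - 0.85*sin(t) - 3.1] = 4.48*sin(t) - 10.89*sin(3*t) - 4.9*cos(2*t)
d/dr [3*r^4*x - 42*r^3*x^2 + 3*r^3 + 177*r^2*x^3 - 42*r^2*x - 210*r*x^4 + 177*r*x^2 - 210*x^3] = 12*r^3*x - 126*r^2*x^2 + 9*r^2 + 354*r*x^3 - 84*r*x - 210*x^4 + 177*x^2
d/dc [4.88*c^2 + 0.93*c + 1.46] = 9.76*c + 0.93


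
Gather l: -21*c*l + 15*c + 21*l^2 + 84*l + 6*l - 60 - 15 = 15*c + 21*l^2 + l*(90 - 21*c) - 75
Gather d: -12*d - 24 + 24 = -12*d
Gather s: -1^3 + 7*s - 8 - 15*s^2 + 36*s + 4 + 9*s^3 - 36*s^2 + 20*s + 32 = 9*s^3 - 51*s^2 + 63*s + 27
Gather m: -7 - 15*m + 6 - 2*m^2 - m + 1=-2*m^2 - 16*m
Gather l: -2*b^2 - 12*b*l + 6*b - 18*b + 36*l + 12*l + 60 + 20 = -2*b^2 - 12*b + l*(48 - 12*b) + 80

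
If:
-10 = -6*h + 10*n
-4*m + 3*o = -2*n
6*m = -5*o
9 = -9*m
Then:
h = -14/3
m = -1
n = -19/5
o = 6/5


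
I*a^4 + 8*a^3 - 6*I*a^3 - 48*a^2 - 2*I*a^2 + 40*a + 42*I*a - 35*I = (a - 5)*(a - 7*I)*(a - I)*(I*a - I)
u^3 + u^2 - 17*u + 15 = (u - 3)*(u - 1)*(u + 5)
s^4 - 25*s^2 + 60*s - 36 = (s - 3)*(s - 2)*(s - 1)*(s + 6)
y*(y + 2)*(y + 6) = y^3 + 8*y^2 + 12*y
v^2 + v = v*(v + 1)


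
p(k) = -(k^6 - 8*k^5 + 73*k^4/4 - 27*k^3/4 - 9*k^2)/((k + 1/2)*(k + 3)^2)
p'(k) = -(6*k^5 - 40*k^4 + 73*k^3 - 81*k^2/4 - 18*k)/((k + 1/2)*(k + 3)^2) + 2*(k^6 - 8*k^5 + 73*k^4/4 - 27*k^3/4 - 9*k^2)/((k + 1/2)*(k + 3)^3) + (k^6 - 8*k^5 + 73*k^4/4 - 27*k^3/4 - 9*k^2)/((k + 1/2)^2*(k + 3)^2)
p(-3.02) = 4355378.80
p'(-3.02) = 430346034.56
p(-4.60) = 3295.47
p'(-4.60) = 1329.48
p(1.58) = -0.03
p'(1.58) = -0.40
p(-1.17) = 23.53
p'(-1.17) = -84.94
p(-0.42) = 0.77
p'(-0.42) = -5.06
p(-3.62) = 8804.74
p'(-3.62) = 19332.72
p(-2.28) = 1256.87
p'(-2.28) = -5364.51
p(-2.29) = 1311.90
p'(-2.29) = -5643.96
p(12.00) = -483.84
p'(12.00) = -176.45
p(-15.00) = 8817.19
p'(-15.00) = -1194.38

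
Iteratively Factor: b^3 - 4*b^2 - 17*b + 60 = (b - 3)*(b^2 - b - 20) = (b - 5)*(b - 3)*(b + 4)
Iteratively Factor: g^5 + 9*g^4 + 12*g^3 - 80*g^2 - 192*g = (g - 3)*(g^4 + 12*g^3 + 48*g^2 + 64*g) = (g - 3)*(g + 4)*(g^3 + 8*g^2 + 16*g) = (g - 3)*(g + 4)^2*(g^2 + 4*g) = (g - 3)*(g + 4)^3*(g)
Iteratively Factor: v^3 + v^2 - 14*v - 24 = (v + 2)*(v^2 - v - 12) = (v + 2)*(v + 3)*(v - 4)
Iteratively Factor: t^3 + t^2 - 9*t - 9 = (t + 3)*(t^2 - 2*t - 3) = (t + 1)*(t + 3)*(t - 3)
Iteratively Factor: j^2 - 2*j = (j - 2)*(j)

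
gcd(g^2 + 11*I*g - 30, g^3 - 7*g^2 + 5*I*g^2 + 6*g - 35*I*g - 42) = g + 6*I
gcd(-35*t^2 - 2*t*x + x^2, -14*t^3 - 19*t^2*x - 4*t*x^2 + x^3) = -7*t + x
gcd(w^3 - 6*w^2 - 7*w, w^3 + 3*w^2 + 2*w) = w^2 + w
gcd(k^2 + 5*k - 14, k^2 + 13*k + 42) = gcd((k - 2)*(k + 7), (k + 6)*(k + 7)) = k + 7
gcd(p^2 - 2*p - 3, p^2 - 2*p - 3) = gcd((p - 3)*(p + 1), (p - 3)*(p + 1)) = p^2 - 2*p - 3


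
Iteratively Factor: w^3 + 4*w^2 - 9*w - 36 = (w + 3)*(w^2 + w - 12) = (w - 3)*(w + 3)*(w + 4)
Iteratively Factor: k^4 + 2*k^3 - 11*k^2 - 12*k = (k + 4)*(k^3 - 2*k^2 - 3*k) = (k - 3)*(k + 4)*(k^2 + k) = k*(k - 3)*(k + 4)*(k + 1)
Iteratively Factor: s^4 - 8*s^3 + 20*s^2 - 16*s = (s - 2)*(s^3 - 6*s^2 + 8*s) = (s - 2)^2*(s^2 - 4*s) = s*(s - 2)^2*(s - 4)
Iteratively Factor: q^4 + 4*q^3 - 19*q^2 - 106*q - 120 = (q - 5)*(q^3 + 9*q^2 + 26*q + 24) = (q - 5)*(q + 2)*(q^2 + 7*q + 12) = (q - 5)*(q + 2)*(q + 3)*(q + 4)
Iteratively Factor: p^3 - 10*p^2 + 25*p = (p - 5)*(p^2 - 5*p) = (p - 5)^2*(p)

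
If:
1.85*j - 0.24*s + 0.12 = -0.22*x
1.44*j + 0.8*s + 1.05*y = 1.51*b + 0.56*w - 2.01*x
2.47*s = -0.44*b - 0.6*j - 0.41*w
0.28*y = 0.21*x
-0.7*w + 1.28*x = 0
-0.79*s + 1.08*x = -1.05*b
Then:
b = -0.02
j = -0.07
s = 0.01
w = 0.06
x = 0.03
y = 0.02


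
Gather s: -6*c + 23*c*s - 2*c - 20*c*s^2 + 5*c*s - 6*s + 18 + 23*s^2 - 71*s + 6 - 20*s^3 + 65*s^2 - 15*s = -8*c - 20*s^3 + s^2*(88 - 20*c) + s*(28*c - 92) + 24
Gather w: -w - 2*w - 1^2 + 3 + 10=12 - 3*w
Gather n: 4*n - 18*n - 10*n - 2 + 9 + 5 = 12 - 24*n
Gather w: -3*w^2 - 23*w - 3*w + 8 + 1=-3*w^2 - 26*w + 9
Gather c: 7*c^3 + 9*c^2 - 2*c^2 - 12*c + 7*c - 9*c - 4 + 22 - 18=7*c^3 + 7*c^2 - 14*c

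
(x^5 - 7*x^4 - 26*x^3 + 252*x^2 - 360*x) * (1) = x^5 - 7*x^4 - 26*x^3 + 252*x^2 - 360*x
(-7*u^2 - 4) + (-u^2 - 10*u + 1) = -8*u^2 - 10*u - 3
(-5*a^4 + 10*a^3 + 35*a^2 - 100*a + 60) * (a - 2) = -5*a^5 + 20*a^4 + 15*a^3 - 170*a^2 + 260*a - 120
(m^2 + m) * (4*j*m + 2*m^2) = 4*j*m^3 + 4*j*m^2 + 2*m^4 + 2*m^3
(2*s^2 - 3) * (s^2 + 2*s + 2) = 2*s^4 + 4*s^3 + s^2 - 6*s - 6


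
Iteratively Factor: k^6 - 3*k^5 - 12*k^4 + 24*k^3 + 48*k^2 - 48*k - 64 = (k + 1)*(k^5 - 4*k^4 - 8*k^3 + 32*k^2 + 16*k - 64) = (k - 4)*(k + 1)*(k^4 - 8*k^2 + 16) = (k - 4)*(k - 2)*(k + 1)*(k^3 + 2*k^2 - 4*k - 8) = (k - 4)*(k - 2)*(k + 1)*(k + 2)*(k^2 - 4) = (k - 4)*(k - 2)^2*(k + 1)*(k + 2)*(k + 2)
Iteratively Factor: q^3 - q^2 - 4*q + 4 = (q - 1)*(q^2 - 4) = (q - 2)*(q - 1)*(q + 2)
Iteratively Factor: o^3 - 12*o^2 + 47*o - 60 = (o - 3)*(o^2 - 9*o + 20) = (o - 5)*(o - 3)*(o - 4)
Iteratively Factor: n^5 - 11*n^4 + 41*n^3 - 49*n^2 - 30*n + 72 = (n - 4)*(n^4 - 7*n^3 + 13*n^2 + 3*n - 18) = (n - 4)*(n - 2)*(n^3 - 5*n^2 + 3*n + 9) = (n - 4)*(n - 2)*(n + 1)*(n^2 - 6*n + 9) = (n - 4)*(n - 3)*(n - 2)*(n + 1)*(n - 3)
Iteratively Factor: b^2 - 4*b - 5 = (b - 5)*(b + 1)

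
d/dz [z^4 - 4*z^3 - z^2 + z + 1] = 4*z^3 - 12*z^2 - 2*z + 1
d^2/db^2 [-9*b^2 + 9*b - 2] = -18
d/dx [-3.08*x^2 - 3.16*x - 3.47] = -6.16*x - 3.16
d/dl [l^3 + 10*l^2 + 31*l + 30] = 3*l^2 + 20*l + 31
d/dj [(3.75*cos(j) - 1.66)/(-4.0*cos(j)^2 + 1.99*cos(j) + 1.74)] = (-15.0*cos(j)^2 + 13.28*cos(j) - 9.8284)*sin(j)/(16.0*cos(j)^4 - 15.92*cos(j)^3 - 9.9599*cos(j)^2 + 6.9252*cos(j) + 3.0276)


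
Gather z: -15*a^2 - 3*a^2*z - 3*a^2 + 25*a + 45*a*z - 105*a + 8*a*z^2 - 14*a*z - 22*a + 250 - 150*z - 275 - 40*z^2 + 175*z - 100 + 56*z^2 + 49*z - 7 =-18*a^2 - 102*a + z^2*(8*a + 16) + z*(-3*a^2 + 31*a + 74) - 132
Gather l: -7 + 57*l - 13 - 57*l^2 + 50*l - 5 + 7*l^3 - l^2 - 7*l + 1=7*l^3 - 58*l^2 + 100*l - 24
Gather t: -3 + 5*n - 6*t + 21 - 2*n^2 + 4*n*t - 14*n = -2*n^2 - 9*n + t*(4*n - 6) + 18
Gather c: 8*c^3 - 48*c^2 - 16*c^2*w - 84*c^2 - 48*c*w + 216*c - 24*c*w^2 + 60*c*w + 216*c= 8*c^3 + c^2*(-16*w - 132) + c*(-24*w^2 + 12*w + 432)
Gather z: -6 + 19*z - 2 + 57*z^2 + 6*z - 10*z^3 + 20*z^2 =-10*z^3 + 77*z^2 + 25*z - 8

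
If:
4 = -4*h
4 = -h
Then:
No Solution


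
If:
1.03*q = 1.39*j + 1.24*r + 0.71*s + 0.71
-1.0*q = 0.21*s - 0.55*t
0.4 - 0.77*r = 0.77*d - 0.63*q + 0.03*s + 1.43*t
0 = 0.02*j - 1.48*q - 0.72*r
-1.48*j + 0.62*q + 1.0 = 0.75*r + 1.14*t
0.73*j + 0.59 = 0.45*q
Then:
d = -2.55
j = -0.33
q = 0.78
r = -1.61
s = 3.59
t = 2.79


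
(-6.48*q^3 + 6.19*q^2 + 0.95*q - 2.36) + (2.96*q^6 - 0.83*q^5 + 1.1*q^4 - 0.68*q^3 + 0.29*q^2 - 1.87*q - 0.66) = 2.96*q^6 - 0.83*q^5 + 1.1*q^4 - 7.16*q^3 + 6.48*q^2 - 0.92*q - 3.02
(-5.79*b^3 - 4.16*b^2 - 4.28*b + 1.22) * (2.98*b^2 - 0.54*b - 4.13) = -17.2542*b^5 - 9.2702*b^4 + 13.4047*b^3 + 23.1276*b^2 + 17.0176*b - 5.0386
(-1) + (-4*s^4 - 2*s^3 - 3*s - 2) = -4*s^4 - 2*s^3 - 3*s - 3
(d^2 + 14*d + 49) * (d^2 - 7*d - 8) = d^4 + 7*d^3 - 57*d^2 - 455*d - 392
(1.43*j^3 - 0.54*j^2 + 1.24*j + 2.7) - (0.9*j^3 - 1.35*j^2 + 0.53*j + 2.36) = 0.53*j^3 + 0.81*j^2 + 0.71*j + 0.34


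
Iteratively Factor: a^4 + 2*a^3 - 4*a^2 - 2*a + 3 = (a - 1)*(a^3 + 3*a^2 - a - 3) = (a - 1)^2*(a^2 + 4*a + 3) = (a - 1)^2*(a + 3)*(a + 1)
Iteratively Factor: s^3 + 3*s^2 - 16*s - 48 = (s - 4)*(s^2 + 7*s + 12) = (s - 4)*(s + 4)*(s + 3)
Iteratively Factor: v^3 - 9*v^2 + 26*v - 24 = (v - 4)*(v^2 - 5*v + 6) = (v - 4)*(v - 3)*(v - 2)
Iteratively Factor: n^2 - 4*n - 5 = (n + 1)*(n - 5)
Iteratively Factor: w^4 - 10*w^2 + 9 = (w - 1)*(w^3 + w^2 - 9*w - 9) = (w - 1)*(w + 3)*(w^2 - 2*w - 3) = (w - 3)*(w - 1)*(w + 3)*(w + 1)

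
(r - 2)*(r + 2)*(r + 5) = r^3 + 5*r^2 - 4*r - 20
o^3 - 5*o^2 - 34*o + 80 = (o - 8)*(o - 2)*(o + 5)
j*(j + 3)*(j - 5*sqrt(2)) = j^3 - 5*sqrt(2)*j^2 + 3*j^2 - 15*sqrt(2)*j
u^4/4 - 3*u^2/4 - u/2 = u*(u/4 + 1/4)*(u - 2)*(u + 1)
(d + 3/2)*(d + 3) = d^2 + 9*d/2 + 9/2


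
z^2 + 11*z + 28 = (z + 4)*(z + 7)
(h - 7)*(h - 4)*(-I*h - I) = -I*h^3 + 10*I*h^2 - 17*I*h - 28*I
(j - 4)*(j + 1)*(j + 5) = j^3 + 2*j^2 - 19*j - 20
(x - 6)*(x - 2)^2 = x^3 - 10*x^2 + 28*x - 24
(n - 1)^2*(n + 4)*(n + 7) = n^4 + 9*n^3 + 7*n^2 - 45*n + 28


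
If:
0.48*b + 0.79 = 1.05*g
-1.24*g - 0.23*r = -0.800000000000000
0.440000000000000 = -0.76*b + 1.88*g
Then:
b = -9.80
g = -3.73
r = 23.58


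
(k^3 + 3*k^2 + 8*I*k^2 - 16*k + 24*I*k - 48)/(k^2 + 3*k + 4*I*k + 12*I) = k + 4*I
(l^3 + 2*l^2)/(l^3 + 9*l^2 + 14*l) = l/(l + 7)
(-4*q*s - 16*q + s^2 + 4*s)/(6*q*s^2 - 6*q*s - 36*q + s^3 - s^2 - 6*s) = (4*q*s + 16*q - s^2 - 4*s)/(-6*q*s^2 + 6*q*s + 36*q - s^3 + s^2 + 6*s)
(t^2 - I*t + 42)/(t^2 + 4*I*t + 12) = (t - 7*I)/(t - 2*I)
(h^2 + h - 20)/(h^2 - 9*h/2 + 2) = 2*(h + 5)/(2*h - 1)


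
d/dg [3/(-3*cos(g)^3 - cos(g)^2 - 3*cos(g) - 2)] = 3*(9*sin(g)^2 - 2*cos(g) - 12)*sin(g)/(3*cos(g)^3 + cos(g)^2 + 3*cos(g) + 2)^2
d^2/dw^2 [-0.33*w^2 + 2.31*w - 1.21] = -0.660000000000000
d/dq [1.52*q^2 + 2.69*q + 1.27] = 3.04*q + 2.69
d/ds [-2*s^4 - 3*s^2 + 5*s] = -8*s^3 - 6*s + 5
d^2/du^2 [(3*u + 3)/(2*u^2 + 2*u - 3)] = 12*(2*(u + 1)*(2*u + 1)^2 - (3*u + 2)*(2*u^2 + 2*u - 3))/(2*u^2 + 2*u - 3)^3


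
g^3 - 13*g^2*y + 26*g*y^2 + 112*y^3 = (g - 8*y)*(g - 7*y)*(g + 2*y)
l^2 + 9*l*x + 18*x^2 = (l + 3*x)*(l + 6*x)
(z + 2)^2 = z^2 + 4*z + 4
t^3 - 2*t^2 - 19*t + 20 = (t - 5)*(t - 1)*(t + 4)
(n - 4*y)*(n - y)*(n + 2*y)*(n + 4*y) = n^4 + n^3*y - 18*n^2*y^2 - 16*n*y^3 + 32*y^4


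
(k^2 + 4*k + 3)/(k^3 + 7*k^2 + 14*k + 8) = (k + 3)/(k^2 + 6*k + 8)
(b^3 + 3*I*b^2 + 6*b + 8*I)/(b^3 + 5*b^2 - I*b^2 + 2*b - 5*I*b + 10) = (b + 4*I)/(b + 5)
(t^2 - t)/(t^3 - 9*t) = (t - 1)/(t^2 - 9)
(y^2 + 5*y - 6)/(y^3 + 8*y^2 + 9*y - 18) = 1/(y + 3)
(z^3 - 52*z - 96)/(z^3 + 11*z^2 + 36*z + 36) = (z - 8)/(z + 3)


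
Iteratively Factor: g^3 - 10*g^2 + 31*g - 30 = (g - 5)*(g^2 - 5*g + 6) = (g - 5)*(g - 3)*(g - 2)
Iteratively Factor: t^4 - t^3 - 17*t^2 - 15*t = (t - 5)*(t^3 + 4*t^2 + 3*t) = t*(t - 5)*(t^2 + 4*t + 3) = t*(t - 5)*(t + 3)*(t + 1)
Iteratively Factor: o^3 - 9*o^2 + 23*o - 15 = (o - 3)*(o^2 - 6*o + 5) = (o - 5)*(o - 3)*(o - 1)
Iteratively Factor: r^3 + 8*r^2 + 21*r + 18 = (r + 3)*(r^2 + 5*r + 6) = (r + 2)*(r + 3)*(r + 3)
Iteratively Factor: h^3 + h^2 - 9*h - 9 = (h - 3)*(h^2 + 4*h + 3) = (h - 3)*(h + 3)*(h + 1)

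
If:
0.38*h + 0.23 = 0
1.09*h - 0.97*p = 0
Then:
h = -0.61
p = -0.68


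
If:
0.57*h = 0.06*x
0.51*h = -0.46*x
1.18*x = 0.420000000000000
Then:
No Solution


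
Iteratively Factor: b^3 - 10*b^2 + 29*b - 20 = (b - 5)*(b^2 - 5*b + 4) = (b - 5)*(b - 4)*(b - 1)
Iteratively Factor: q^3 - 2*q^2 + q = (q)*(q^2 - 2*q + 1) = q*(q - 1)*(q - 1)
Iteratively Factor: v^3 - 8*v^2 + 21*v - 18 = (v - 2)*(v^2 - 6*v + 9) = (v - 3)*(v - 2)*(v - 3)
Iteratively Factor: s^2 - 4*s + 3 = (s - 1)*(s - 3)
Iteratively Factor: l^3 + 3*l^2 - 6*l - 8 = (l + 4)*(l^2 - l - 2) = (l + 1)*(l + 4)*(l - 2)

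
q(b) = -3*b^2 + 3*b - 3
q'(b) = 3 - 6*b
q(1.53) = -5.43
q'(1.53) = -6.18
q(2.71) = -16.90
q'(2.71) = -13.26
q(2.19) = -10.82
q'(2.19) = -10.14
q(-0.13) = -3.44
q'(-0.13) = 3.78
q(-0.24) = -3.89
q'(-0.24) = 4.44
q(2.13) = -10.22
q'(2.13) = -9.78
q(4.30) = -45.57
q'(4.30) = -22.80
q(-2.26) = -25.10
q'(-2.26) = 16.56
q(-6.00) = -129.00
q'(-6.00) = 39.00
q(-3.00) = -39.00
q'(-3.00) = 21.00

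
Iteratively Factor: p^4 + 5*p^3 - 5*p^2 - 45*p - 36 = (p + 3)*(p^3 + 2*p^2 - 11*p - 12) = (p - 3)*(p + 3)*(p^2 + 5*p + 4) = (p - 3)*(p + 3)*(p + 4)*(p + 1)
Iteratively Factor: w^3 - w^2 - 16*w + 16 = (w - 1)*(w^2 - 16) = (w - 4)*(w - 1)*(w + 4)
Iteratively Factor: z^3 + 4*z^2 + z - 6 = (z - 1)*(z^2 + 5*z + 6) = (z - 1)*(z + 3)*(z + 2)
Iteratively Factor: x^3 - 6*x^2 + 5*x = (x - 1)*(x^2 - 5*x) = (x - 5)*(x - 1)*(x)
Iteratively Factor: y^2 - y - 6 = (y + 2)*(y - 3)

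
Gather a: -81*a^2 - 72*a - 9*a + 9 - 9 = -81*a^2 - 81*a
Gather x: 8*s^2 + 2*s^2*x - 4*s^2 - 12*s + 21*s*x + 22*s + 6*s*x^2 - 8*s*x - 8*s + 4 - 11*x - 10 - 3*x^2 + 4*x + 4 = 4*s^2 + 2*s + x^2*(6*s - 3) + x*(2*s^2 + 13*s - 7) - 2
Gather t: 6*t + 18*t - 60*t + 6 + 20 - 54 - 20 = -36*t - 48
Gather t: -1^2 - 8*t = -8*t - 1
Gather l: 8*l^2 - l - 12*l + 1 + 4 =8*l^2 - 13*l + 5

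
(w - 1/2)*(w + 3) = w^2 + 5*w/2 - 3/2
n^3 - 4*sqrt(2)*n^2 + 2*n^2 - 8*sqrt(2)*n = n*(n + 2)*(n - 4*sqrt(2))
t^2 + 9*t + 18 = (t + 3)*(t + 6)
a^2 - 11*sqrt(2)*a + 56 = (a - 7*sqrt(2))*(a - 4*sqrt(2))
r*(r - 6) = r^2 - 6*r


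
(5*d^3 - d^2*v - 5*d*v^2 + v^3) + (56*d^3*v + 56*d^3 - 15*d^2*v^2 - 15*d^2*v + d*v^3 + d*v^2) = 56*d^3*v + 61*d^3 - 15*d^2*v^2 - 16*d^2*v + d*v^3 - 4*d*v^2 + v^3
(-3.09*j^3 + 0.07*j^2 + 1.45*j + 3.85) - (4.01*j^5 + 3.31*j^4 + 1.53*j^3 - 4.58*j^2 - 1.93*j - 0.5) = -4.01*j^5 - 3.31*j^4 - 4.62*j^3 + 4.65*j^2 + 3.38*j + 4.35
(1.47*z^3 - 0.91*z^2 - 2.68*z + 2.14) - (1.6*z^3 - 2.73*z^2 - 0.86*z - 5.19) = -0.13*z^3 + 1.82*z^2 - 1.82*z + 7.33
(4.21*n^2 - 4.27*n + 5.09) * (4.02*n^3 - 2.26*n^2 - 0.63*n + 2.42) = 16.9242*n^5 - 26.68*n^4 + 27.4597*n^3 + 1.3749*n^2 - 13.5401*n + 12.3178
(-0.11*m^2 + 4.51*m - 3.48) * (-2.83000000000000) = 0.3113*m^2 - 12.7633*m + 9.8484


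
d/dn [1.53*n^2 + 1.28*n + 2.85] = 3.06*n + 1.28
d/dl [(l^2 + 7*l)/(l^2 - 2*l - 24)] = 3*(-3*l^2 - 16*l - 56)/(l^4 - 4*l^3 - 44*l^2 + 96*l + 576)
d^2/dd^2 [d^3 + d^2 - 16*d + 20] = 6*d + 2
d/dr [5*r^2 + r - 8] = 10*r + 1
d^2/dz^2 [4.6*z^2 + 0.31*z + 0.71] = 9.20000000000000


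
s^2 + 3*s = s*(s + 3)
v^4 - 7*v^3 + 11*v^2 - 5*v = v*(v - 5)*(v - 1)^2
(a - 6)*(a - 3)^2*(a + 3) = a^4 - 9*a^3 + 9*a^2 + 81*a - 162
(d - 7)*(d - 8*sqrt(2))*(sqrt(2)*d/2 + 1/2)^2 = d^4/2 - 7*sqrt(2)*d^3/2 - 7*d^3/2 - 31*d^2/4 + 49*sqrt(2)*d^2/2 - 2*sqrt(2)*d + 217*d/4 + 14*sqrt(2)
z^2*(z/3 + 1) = z^3/3 + z^2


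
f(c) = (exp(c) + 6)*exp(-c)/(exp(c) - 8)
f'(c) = -(exp(c) + 6)*exp(-c)/(exp(c) - 8) + 1/(exp(c) - 8) - (exp(c) + 6)/(exp(c) - 8)^2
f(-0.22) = -1.18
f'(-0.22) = 0.91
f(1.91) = -1.51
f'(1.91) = -7.49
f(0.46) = -0.75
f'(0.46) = 0.41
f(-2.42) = -8.66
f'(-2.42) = 8.43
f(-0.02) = -1.01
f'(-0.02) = 0.73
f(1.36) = -0.62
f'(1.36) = -0.21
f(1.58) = -0.71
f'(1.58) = -0.70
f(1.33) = -0.61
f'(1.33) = -0.17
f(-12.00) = -122066.31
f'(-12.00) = 122066.09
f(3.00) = 0.11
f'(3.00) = -0.20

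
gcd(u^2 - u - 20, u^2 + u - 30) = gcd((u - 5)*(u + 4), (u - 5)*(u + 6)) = u - 5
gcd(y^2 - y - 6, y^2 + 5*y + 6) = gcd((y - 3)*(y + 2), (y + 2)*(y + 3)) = y + 2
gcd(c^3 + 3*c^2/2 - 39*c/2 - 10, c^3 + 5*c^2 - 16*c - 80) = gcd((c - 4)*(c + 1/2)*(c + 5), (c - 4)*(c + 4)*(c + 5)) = c^2 + c - 20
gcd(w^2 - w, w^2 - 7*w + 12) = 1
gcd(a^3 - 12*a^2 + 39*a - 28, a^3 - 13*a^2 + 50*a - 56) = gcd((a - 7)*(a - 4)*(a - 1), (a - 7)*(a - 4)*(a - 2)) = a^2 - 11*a + 28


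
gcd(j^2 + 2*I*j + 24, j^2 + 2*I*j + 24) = j^2 + 2*I*j + 24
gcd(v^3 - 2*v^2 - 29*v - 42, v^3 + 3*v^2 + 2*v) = v + 2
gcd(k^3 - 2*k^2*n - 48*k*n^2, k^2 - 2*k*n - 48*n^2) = k^2 - 2*k*n - 48*n^2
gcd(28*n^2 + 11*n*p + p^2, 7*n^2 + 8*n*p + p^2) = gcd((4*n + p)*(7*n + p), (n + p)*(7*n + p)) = 7*n + p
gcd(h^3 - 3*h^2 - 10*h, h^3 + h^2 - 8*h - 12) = h + 2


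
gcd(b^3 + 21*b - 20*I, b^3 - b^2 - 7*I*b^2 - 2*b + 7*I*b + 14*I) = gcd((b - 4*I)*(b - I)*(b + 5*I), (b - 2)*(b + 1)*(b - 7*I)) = 1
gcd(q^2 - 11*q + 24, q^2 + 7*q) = 1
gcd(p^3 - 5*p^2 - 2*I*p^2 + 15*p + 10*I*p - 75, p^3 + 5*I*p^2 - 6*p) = p + 3*I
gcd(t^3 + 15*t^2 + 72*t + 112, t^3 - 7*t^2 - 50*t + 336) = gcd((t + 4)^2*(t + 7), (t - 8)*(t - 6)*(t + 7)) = t + 7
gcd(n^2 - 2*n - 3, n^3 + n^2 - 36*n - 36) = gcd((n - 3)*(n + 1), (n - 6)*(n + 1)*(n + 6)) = n + 1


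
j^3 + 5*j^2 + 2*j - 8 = (j - 1)*(j + 2)*(j + 4)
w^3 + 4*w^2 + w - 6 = (w - 1)*(w + 2)*(w + 3)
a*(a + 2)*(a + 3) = a^3 + 5*a^2 + 6*a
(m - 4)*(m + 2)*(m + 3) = m^3 + m^2 - 14*m - 24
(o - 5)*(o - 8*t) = o^2 - 8*o*t - 5*o + 40*t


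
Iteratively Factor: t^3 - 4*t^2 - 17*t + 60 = (t + 4)*(t^2 - 8*t + 15) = (t - 5)*(t + 4)*(t - 3)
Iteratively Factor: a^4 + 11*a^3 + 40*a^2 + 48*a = (a)*(a^3 + 11*a^2 + 40*a + 48) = a*(a + 4)*(a^2 + 7*a + 12) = a*(a + 4)^2*(a + 3)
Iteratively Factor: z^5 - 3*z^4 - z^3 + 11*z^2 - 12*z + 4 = (z - 1)*(z^4 - 2*z^3 - 3*z^2 + 8*z - 4) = (z - 1)*(z + 2)*(z^3 - 4*z^2 + 5*z - 2) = (z - 1)^2*(z + 2)*(z^2 - 3*z + 2) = (z - 1)^3*(z + 2)*(z - 2)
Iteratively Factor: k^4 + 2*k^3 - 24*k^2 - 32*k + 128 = (k - 2)*(k^3 + 4*k^2 - 16*k - 64) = (k - 4)*(k - 2)*(k^2 + 8*k + 16) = (k - 4)*(k - 2)*(k + 4)*(k + 4)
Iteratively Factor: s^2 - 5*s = (s - 5)*(s)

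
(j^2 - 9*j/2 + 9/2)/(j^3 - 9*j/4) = 2*(j - 3)/(j*(2*j + 3))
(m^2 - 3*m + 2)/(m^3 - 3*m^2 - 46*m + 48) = (m - 2)/(m^2 - 2*m - 48)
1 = 1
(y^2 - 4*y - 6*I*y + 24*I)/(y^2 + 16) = (y^2 - 4*y - 6*I*y + 24*I)/(y^2 + 16)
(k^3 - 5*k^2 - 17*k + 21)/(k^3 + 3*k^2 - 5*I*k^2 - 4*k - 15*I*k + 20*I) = (k^2 - 4*k - 21)/(k^2 + k*(4 - 5*I) - 20*I)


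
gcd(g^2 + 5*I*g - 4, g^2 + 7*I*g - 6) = g + I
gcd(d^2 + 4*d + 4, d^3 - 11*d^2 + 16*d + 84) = d + 2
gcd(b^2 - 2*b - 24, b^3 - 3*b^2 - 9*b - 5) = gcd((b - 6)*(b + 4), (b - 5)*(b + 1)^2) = 1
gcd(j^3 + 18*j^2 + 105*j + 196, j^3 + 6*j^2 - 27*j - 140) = j^2 + 11*j + 28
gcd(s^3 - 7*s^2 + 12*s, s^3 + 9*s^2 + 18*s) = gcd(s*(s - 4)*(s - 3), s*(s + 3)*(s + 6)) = s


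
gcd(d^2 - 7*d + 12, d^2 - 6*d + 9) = d - 3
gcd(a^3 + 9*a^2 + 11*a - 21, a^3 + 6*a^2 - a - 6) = a - 1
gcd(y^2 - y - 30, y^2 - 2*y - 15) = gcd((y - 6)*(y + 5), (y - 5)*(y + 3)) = 1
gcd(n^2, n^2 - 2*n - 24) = 1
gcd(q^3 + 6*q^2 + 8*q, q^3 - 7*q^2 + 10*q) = q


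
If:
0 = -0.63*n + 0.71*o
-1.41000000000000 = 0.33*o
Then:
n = -4.82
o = -4.27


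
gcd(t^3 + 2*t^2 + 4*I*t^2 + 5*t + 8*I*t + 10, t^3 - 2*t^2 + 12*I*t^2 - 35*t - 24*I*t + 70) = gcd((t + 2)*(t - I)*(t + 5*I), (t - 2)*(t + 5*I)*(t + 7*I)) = t + 5*I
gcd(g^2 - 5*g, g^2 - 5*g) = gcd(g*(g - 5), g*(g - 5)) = g^2 - 5*g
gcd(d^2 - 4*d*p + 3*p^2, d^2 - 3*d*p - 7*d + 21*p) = -d + 3*p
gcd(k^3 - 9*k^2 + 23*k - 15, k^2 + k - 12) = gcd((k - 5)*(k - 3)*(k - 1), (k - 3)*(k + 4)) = k - 3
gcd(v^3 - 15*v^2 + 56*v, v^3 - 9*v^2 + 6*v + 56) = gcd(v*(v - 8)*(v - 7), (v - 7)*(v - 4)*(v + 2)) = v - 7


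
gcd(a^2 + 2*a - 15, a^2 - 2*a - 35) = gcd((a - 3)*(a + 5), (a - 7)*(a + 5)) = a + 5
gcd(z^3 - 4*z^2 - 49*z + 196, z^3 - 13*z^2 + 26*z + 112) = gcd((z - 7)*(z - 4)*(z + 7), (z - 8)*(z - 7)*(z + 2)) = z - 7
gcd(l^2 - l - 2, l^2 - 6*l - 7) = l + 1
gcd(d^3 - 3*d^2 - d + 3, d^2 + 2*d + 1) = d + 1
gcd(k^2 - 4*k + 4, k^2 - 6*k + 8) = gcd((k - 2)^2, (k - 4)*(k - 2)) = k - 2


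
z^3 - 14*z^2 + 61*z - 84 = (z - 7)*(z - 4)*(z - 3)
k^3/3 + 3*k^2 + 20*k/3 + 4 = (k/3 + 1/3)*(k + 2)*(k + 6)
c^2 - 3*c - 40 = (c - 8)*(c + 5)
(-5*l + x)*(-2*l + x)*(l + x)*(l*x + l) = 10*l^4*x + 10*l^4 + 3*l^3*x^2 + 3*l^3*x - 6*l^2*x^3 - 6*l^2*x^2 + l*x^4 + l*x^3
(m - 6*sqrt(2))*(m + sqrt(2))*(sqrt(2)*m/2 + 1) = sqrt(2)*m^3/2 - 4*m^2 - 11*sqrt(2)*m - 12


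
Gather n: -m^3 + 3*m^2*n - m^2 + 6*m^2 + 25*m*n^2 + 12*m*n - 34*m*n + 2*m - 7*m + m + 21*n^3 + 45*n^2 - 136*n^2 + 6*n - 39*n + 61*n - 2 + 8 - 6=-m^3 + 5*m^2 - 4*m + 21*n^3 + n^2*(25*m - 91) + n*(3*m^2 - 22*m + 28)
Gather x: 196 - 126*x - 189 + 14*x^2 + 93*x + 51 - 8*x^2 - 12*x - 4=6*x^2 - 45*x + 54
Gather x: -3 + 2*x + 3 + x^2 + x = x^2 + 3*x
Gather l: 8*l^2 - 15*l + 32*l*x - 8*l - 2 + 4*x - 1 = 8*l^2 + l*(32*x - 23) + 4*x - 3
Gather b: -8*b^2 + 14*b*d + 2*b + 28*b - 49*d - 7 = -8*b^2 + b*(14*d + 30) - 49*d - 7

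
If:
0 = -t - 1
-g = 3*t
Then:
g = 3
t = -1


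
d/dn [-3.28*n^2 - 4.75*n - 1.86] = -6.56*n - 4.75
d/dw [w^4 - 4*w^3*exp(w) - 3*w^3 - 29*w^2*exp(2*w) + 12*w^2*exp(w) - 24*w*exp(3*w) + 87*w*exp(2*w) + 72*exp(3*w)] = -4*w^3*exp(w) + 4*w^3 - 58*w^2*exp(2*w) - 9*w^2 - 72*w*exp(3*w) + 116*w*exp(2*w) + 24*w*exp(w) + 192*exp(3*w) + 87*exp(2*w)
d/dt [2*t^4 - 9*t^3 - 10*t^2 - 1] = t*(8*t^2 - 27*t - 20)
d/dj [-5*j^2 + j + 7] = 1 - 10*j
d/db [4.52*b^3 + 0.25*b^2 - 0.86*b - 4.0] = 13.56*b^2 + 0.5*b - 0.86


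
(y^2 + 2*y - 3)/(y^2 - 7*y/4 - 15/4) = 4*(-y^2 - 2*y + 3)/(-4*y^2 + 7*y + 15)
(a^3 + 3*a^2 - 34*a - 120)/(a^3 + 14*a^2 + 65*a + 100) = (a - 6)/(a + 5)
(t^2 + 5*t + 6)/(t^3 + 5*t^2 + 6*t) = 1/t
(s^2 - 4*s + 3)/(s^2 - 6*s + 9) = (s - 1)/(s - 3)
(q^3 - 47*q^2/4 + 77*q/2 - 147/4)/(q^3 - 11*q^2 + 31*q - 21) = (q - 7/4)/(q - 1)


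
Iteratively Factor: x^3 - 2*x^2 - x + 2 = (x - 2)*(x^2 - 1) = (x - 2)*(x - 1)*(x + 1)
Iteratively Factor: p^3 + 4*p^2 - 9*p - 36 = (p - 3)*(p^2 + 7*p + 12) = (p - 3)*(p + 4)*(p + 3)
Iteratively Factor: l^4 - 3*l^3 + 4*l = (l - 2)*(l^3 - l^2 - 2*l) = l*(l - 2)*(l^2 - l - 2) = l*(l - 2)*(l + 1)*(l - 2)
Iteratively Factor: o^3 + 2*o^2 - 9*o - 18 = (o + 3)*(o^2 - o - 6) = (o + 2)*(o + 3)*(o - 3)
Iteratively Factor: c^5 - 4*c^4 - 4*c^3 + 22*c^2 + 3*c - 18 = (c - 3)*(c^4 - c^3 - 7*c^2 + c + 6) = (c - 3)^2*(c^3 + 2*c^2 - c - 2) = (c - 3)^2*(c + 1)*(c^2 + c - 2) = (c - 3)^2*(c - 1)*(c + 1)*(c + 2)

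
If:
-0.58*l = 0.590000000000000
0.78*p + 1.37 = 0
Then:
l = -1.02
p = -1.76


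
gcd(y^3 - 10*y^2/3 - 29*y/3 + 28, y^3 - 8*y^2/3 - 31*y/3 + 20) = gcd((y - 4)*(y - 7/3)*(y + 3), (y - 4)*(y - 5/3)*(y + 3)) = y^2 - y - 12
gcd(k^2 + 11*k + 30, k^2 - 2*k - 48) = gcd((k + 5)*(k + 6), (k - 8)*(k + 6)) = k + 6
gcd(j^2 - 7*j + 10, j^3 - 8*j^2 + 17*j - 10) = j^2 - 7*j + 10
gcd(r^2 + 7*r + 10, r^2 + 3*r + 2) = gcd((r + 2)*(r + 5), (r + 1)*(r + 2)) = r + 2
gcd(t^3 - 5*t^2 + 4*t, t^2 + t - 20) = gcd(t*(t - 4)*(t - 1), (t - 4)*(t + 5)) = t - 4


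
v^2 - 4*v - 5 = (v - 5)*(v + 1)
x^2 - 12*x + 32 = (x - 8)*(x - 4)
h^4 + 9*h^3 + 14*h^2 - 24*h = h*(h - 1)*(h + 4)*(h + 6)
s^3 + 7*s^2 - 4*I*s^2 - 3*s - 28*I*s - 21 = (s + 7)*(s - 3*I)*(s - I)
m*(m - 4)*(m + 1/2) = m^3 - 7*m^2/2 - 2*m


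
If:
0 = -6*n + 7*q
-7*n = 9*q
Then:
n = 0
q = 0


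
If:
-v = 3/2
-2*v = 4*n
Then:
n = 3/4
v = -3/2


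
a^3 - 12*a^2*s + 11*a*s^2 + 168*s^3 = (a - 8*s)*(a - 7*s)*(a + 3*s)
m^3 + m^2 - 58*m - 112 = (m - 8)*(m + 2)*(m + 7)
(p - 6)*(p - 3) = p^2 - 9*p + 18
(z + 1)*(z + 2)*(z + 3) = z^3 + 6*z^2 + 11*z + 6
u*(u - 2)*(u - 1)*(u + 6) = u^4 + 3*u^3 - 16*u^2 + 12*u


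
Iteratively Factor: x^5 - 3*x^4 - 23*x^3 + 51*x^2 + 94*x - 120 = (x + 4)*(x^4 - 7*x^3 + 5*x^2 + 31*x - 30) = (x + 2)*(x + 4)*(x^3 - 9*x^2 + 23*x - 15) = (x - 3)*(x + 2)*(x + 4)*(x^2 - 6*x + 5) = (x - 3)*(x - 1)*(x + 2)*(x + 4)*(x - 5)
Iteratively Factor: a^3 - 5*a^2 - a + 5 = (a - 1)*(a^2 - 4*a - 5) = (a - 5)*(a - 1)*(a + 1)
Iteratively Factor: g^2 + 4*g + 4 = (g + 2)*(g + 2)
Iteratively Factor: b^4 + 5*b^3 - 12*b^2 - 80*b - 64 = (b + 4)*(b^3 + b^2 - 16*b - 16) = (b + 4)^2*(b^2 - 3*b - 4) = (b - 4)*(b + 4)^2*(b + 1)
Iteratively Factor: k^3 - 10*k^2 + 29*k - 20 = (k - 1)*(k^2 - 9*k + 20) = (k - 4)*(k - 1)*(k - 5)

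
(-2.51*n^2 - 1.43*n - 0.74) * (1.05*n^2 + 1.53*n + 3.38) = -2.6355*n^4 - 5.3418*n^3 - 11.4487*n^2 - 5.9656*n - 2.5012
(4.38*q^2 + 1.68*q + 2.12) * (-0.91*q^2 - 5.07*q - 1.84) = -3.9858*q^4 - 23.7354*q^3 - 18.506*q^2 - 13.8396*q - 3.9008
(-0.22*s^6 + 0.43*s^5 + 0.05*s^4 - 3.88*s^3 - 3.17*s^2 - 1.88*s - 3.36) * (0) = 0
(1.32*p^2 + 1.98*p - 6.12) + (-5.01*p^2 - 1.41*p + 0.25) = -3.69*p^2 + 0.57*p - 5.87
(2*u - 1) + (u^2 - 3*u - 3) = u^2 - u - 4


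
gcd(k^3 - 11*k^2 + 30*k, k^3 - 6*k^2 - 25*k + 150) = k^2 - 11*k + 30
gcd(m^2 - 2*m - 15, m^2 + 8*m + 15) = m + 3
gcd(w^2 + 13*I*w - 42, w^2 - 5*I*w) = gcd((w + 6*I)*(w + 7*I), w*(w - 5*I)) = 1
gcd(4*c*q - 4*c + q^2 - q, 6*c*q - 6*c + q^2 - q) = q - 1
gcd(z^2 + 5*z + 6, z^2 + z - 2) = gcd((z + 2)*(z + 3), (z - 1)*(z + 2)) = z + 2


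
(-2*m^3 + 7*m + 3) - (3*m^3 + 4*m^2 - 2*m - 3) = -5*m^3 - 4*m^2 + 9*m + 6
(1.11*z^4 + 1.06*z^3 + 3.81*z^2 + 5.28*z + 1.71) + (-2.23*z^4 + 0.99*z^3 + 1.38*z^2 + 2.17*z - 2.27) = -1.12*z^4 + 2.05*z^3 + 5.19*z^2 + 7.45*z - 0.56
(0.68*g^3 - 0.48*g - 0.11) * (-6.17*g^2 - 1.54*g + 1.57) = -4.1956*g^5 - 1.0472*g^4 + 4.0292*g^3 + 1.4179*g^2 - 0.5842*g - 0.1727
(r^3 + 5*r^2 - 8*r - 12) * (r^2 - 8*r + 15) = r^5 - 3*r^4 - 33*r^3 + 127*r^2 - 24*r - 180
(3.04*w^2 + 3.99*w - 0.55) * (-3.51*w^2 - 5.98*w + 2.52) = -10.6704*w^4 - 32.1841*w^3 - 14.2689*w^2 + 13.3438*w - 1.386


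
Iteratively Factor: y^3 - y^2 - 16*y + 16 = (y + 4)*(y^2 - 5*y + 4) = (y - 4)*(y + 4)*(y - 1)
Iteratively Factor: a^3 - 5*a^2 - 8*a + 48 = (a - 4)*(a^2 - a - 12) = (a - 4)*(a + 3)*(a - 4)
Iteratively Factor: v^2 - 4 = (v + 2)*(v - 2)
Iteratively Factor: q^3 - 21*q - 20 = (q + 4)*(q^2 - 4*q - 5) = (q - 5)*(q + 4)*(q + 1)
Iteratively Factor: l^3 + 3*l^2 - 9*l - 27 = (l + 3)*(l^2 - 9) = (l - 3)*(l + 3)*(l + 3)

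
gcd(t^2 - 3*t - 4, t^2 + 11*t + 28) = 1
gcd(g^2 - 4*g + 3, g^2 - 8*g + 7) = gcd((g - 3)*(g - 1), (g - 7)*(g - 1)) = g - 1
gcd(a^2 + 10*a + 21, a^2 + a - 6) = a + 3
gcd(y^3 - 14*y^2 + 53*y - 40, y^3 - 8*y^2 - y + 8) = y^2 - 9*y + 8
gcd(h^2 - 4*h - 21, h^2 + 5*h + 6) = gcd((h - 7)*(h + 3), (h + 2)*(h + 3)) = h + 3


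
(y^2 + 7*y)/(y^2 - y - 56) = y/(y - 8)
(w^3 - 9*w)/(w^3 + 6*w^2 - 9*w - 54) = w/(w + 6)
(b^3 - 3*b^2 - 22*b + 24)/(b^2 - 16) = (b^2 - 7*b + 6)/(b - 4)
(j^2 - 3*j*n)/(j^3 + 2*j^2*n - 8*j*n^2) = (j - 3*n)/(j^2 + 2*j*n - 8*n^2)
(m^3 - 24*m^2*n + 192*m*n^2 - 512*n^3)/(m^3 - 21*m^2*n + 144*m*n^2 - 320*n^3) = (m - 8*n)/(m - 5*n)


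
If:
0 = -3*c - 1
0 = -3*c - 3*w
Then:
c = -1/3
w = 1/3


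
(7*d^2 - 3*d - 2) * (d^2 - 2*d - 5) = 7*d^4 - 17*d^3 - 31*d^2 + 19*d + 10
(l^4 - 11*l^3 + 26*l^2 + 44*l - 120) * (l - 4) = l^5 - 15*l^4 + 70*l^3 - 60*l^2 - 296*l + 480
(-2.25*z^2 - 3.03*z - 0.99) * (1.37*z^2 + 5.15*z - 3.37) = -3.0825*z^4 - 15.7386*z^3 - 9.3783*z^2 + 5.1126*z + 3.3363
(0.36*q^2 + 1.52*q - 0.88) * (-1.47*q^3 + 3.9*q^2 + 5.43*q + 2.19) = -0.5292*q^5 - 0.8304*q^4 + 9.1764*q^3 + 5.61*q^2 - 1.4496*q - 1.9272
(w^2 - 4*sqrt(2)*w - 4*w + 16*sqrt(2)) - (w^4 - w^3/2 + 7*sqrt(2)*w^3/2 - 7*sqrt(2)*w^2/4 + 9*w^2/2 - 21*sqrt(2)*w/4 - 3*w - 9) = -w^4 - 7*sqrt(2)*w^3/2 + w^3/2 - 7*w^2/2 + 7*sqrt(2)*w^2/4 - w + 5*sqrt(2)*w/4 + 9 + 16*sqrt(2)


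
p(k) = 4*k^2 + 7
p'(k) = 8*k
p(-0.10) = 7.04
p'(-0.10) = -0.80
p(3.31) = 50.82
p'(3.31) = 26.48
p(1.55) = 16.61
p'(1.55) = 12.40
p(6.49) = 175.48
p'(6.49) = 51.92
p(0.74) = 9.19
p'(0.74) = 5.92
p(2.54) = 32.81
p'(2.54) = 20.32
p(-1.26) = 13.35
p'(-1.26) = -10.08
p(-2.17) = 25.84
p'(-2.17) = -17.36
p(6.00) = 151.00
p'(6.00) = 48.00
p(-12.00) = 583.00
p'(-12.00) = -96.00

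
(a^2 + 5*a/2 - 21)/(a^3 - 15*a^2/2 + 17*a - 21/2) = (a + 6)/(a^2 - 4*a + 3)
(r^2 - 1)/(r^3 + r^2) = (r - 1)/r^2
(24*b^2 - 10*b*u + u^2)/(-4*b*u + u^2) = (-6*b + u)/u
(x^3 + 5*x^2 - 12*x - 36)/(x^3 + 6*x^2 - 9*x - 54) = (x + 2)/(x + 3)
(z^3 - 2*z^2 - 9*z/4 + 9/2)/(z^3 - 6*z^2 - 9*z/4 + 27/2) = (z - 2)/(z - 6)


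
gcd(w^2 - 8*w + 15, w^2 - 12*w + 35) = w - 5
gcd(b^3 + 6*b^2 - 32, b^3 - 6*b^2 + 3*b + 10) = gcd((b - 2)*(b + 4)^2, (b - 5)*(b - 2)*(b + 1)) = b - 2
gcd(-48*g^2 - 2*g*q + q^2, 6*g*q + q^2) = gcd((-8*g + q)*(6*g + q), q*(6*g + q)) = 6*g + q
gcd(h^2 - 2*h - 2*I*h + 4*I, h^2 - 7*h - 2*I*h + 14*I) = h - 2*I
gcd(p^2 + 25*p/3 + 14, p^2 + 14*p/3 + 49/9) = p + 7/3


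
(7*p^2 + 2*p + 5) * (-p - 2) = -7*p^3 - 16*p^2 - 9*p - 10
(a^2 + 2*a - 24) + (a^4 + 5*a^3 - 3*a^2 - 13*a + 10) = a^4 + 5*a^3 - 2*a^2 - 11*a - 14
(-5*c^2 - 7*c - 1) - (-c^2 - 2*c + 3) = -4*c^2 - 5*c - 4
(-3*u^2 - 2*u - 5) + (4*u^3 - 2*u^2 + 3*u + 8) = 4*u^3 - 5*u^2 + u + 3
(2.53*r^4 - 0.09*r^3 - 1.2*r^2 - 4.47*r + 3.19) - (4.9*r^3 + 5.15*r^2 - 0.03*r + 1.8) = 2.53*r^4 - 4.99*r^3 - 6.35*r^2 - 4.44*r + 1.39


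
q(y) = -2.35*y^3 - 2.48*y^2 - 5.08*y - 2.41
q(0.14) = -3.18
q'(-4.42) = -120.89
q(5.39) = -469.83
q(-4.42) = 174.52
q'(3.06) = -86.27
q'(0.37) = -7.88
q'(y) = -7.05*y^2 - 4.96*y - 5.08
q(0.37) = -4.75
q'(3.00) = -83.41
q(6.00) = -629.77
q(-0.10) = -1.92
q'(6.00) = -288.64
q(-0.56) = 0.07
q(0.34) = -4.52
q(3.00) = -103.42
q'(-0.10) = -4.65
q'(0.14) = -5.91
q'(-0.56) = -4.51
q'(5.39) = -236.63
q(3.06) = -108.51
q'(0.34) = -7.58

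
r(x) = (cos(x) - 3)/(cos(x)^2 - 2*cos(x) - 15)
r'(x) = (2*sin(x)*cos(x) - 2*sin(x))*(cos(x) - 3)/(cos(x)^2 - 2*cos(x) - 15)^2 - sin(x)/(cos(x)^2 - 2*cos(x) - 15)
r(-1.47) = 0.19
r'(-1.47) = -0.09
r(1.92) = 0.24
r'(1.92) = 0.11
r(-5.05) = 0.17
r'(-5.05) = 0.07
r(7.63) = 0.18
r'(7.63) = 0.08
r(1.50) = 0.19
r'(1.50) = 0.09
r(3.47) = 0.32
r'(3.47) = -0.06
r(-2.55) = 0.30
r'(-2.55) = -0.09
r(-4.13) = 0.26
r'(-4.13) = 0.11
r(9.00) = 0.32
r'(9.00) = 0.07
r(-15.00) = 0.29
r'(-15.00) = -0.10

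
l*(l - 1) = l^2 - l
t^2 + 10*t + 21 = (t + 3)*(t + 7)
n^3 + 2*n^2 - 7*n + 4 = (n - 1)^2*(n + 4)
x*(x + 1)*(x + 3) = x^3 + 4*x^2 + 3*x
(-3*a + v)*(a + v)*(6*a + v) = -18*a^3 - 15*a^2*v + 4*a*v^2 + v^3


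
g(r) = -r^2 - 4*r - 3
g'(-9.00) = 14.00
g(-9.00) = -48.00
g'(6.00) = -16.00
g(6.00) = -63.00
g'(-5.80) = 7.60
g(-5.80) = -13.44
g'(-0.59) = -2.82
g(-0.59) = -0.99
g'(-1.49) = -1.02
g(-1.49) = 0.74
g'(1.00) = -6.00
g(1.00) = -8.00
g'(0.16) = -4.32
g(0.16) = -3.67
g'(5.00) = -14.00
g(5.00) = -48.00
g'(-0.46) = -3.08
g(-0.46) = -1.37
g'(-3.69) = 3.38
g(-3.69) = -1.86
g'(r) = -2*r - 4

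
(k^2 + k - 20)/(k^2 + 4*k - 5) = (k - 4)/(k - 1)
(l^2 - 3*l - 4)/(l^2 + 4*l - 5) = (l^2 - 3*l - 4)/(l^2 + 4*l - 5)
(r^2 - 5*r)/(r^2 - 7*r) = (r - 5)/(r - 7)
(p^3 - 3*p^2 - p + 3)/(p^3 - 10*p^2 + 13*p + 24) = (p - 1)/(p - 8)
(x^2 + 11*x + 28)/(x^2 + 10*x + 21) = (x + 4)/(x + 3)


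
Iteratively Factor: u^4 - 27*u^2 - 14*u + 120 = (u - 2)*(u^3 + 2*u^2 - 23*u - 60) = (u - 2)*(u + 4)*(u^2 - 2*u - 15) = (u - 5)*(u - 2)*(u + 4)*(u + 3)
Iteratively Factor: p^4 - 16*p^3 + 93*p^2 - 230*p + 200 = (p - 4)*(p^3 - 12*p^2 + 45*p - 50) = (p - 5)*(p - 4)*(p^2 - 7*p + 10) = (p - 5)^2*(p - 4)*(p - 2)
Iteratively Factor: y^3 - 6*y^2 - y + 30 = (y + 2)*(y^2 - 8*y + 15) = (y - 3)*(y + 2)*(y - 5)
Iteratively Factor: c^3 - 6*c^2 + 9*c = (c - 3)*(c^2 - 3*c) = c*(c - 3)*(c - 3)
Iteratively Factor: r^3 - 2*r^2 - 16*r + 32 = (r - 2)*(r^2 - 16) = (r - 4)*(r - 2)*(r + 4)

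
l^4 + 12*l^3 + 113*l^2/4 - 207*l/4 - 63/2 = (l - 3/2)*(l + 1/2)*(l + 6)*(l + 7)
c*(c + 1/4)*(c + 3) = c^3 + 13*c^2/4 + 3*c/4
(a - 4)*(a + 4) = a^2 - 16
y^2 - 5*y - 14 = (y - 7)*(y + 2)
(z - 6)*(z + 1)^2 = z^3 - 4*z^2 - 11*z - 6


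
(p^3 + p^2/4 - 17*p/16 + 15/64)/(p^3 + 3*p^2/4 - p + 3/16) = (16*p^2 + 8*p - 15)/(4*(4*p^2 + 4*p - 3))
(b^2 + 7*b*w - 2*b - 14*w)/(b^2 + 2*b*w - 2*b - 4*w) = (b + 7*w)/(b + 2*w)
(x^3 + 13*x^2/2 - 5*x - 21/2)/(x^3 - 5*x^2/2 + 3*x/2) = (x^2 + 8*x + 7)/(x*(x - 1))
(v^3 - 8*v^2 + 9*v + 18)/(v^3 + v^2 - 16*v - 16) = (v^2 - 9*v + 18)/(v^2 - 16)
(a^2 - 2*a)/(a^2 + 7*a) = (a - 2)/(a + 7)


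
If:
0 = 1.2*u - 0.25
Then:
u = 0.21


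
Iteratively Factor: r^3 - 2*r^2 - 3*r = (r)*(r^2 - 2*r - 3) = r*(r - 3)*(r + 1)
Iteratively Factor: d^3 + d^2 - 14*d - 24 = (d + 2)*(d^2 - d - 12) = (d + 2)*(d + 3)*(d - 4)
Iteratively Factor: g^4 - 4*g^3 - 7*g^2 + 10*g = (g)*(g^3 - 4*g^2 - 7*g + 10) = g*(g + 2)*(g^2 - 6*g + 5) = g*(g - 5)*(g + 2)*(g - 1)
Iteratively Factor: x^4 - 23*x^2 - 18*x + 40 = (x + 4)*(x^3 - 4*x^2 - 7*x + 10) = (x - 1)*(x + 4)*(x^2 - 3*x - 10) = (x - 5)*(x - 1)*(x + 4)*(x + 2)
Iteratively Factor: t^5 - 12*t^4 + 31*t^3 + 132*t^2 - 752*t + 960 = (t - 4)*(t^4 - 8*t^3 - t^2 + 128*t - 240) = (t - 4)^2*(t^3 - 4*t^2 - 17*t + 60) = (t - 5)*(t - 4)^2*(t^2 + t - 12) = (t - 5)*(t - 4)^2*(t - 3)*(t + 4)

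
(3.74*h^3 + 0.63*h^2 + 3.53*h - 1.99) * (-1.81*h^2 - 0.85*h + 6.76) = -6.7694*h^5 - 4.3193*h^4 + 18.3576*h^3 + 4.8602*h^2 + 25.5543*h - 13.4524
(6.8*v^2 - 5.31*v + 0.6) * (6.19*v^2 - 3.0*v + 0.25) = 42.092*v^4 - 53.2689*v^3 + 21.344*v^2 - 3.1275*v + 0.15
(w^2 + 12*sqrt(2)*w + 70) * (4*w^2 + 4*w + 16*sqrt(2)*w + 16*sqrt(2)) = 4*w^4 + 4*w^3 + 64*sqrt(2)*w^3 + 64*sqrt(2)*w^2 + 664*w^2 + 664*w + 1120*sqrt(2)*w + 1120*sqrt(2)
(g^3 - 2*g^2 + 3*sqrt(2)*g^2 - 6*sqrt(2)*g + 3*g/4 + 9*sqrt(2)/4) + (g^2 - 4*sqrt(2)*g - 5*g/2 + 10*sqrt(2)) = g^3 - g^2 + 3*sqrt(2)*g^2 - 10*sqrt(2)*g - 7*g/4 + 49*sqrt(2)/4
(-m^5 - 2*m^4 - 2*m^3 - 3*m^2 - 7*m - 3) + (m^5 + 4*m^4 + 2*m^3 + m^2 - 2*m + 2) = 2*m^4 - 2*m^2 - 9*m - 1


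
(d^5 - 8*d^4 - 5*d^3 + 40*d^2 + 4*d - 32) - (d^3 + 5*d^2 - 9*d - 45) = d^5 - 8*d^4 - 6*d^3 + 35*d^2 + 13*d + 13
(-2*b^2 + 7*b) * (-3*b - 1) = 6*b^3 - 19*b^2 - 7*b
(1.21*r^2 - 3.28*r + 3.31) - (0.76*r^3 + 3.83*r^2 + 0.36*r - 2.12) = -0.76*r^3 - 2.62*r^2 - 3.64*r + 5.43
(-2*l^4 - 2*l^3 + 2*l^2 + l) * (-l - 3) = 2*l^5 + 8*l^4 + 4*l^3 - 7*l^2 - 3*l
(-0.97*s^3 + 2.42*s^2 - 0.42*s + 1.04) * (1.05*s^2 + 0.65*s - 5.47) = -1.0185*s^5 + 1.9105*s^4 + 6.4379*s^3 - 12.4184*s^2 + 2.9734*s - 5.6888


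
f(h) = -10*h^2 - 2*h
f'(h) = -20*h - 2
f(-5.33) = -273.43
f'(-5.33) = 104.60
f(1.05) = -13.12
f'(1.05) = -23.00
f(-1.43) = -17.59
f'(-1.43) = 26.60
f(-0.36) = -0.58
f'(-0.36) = 5.20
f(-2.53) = -58.95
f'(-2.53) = 48.60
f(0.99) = -11.78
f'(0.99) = -21.80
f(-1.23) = -12.67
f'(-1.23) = 22.60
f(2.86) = -87.52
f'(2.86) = -59.20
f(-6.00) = -348.00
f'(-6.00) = 118.00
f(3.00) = -96.00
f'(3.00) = -62.00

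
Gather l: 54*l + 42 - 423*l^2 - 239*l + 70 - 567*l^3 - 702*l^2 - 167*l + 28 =-567*l^3 - 1125*l^2 - 352*l + 140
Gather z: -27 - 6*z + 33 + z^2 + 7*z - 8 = z^2 + z - 2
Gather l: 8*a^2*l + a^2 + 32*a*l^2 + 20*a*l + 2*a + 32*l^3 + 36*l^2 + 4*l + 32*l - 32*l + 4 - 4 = a^2 + 2*a + 32*l^3 + l^2*(32*a + 36) + l*(8*a^2 + 20*a + 4)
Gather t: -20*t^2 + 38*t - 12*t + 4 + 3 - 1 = -20*t^2 + 26*t + 6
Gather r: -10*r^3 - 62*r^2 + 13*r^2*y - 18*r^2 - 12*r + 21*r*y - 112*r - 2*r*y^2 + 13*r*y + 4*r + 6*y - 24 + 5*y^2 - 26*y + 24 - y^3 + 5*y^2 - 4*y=-10*r^3 + r^2*(13*y - 80) + r*(-2*y^2 + 34*y - 120) - y^3 + 10*y^2 - 24*y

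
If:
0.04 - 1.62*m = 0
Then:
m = 0.02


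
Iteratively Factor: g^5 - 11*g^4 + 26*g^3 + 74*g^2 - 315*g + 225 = (g - 3)*(g^4 - 8*g^3 + 2*g^2 + 80*g - 75) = (g - 5)*(g - 3)*(g^3 - 3*g^2 - 13*g + 15) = (g - 5)*(g - 3)*(g + 3)*(g^2 - 6*g + 5) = (g - 5)^2*(g - 3)*(g + 3)*(g - 1)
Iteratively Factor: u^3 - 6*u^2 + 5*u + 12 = (u + 1)*(u^2 - 7*u + 12) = (u - 3)*(u + 1)*(u - 4)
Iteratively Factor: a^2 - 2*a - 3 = (a - 3)*(a + 1)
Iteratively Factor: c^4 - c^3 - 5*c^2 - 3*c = (c)*(c^3 - c^2 - 5*c - 3) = c*(c - 3)*(c^2 + 2*c + 1) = c*(c - 3)*(c + 1)*(c + 1)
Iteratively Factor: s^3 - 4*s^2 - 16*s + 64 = (s - 4)*(s^2 - 16) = (s - 4)^2*(s + 4)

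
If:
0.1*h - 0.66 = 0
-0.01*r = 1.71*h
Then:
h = 6.60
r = -1128.60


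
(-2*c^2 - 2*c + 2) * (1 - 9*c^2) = 18*c^4 + 18*c^3 - 20*c^2 - 2*c + 2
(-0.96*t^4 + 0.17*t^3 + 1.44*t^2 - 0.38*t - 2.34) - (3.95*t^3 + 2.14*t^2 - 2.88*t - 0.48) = -0.96*t^4 - 3.78*t^3 - 0.7*t^2 + 2.5*t - 1.86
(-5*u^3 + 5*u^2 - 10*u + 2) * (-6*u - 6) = 30*u^4 + 30*u^2 + 48*u - 12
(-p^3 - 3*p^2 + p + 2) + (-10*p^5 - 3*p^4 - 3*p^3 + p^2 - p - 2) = -10*p^5 - 3*p^4 - 4*p^3 - 2*p^2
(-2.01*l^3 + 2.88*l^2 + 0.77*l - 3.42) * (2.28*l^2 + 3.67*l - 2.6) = -4.5828*l^5 - 0.8103*l^4 + 17.5512*l^3 - 12.4597*l^2 - 14.5534*l + 8.892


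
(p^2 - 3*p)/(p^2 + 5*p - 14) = p*(p - 3)/(p^2 + 5*p - 14)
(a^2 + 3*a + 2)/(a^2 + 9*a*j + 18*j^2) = (a^2 + 3*a + 2)/(a^2 + 9*a*j + 18*j^2)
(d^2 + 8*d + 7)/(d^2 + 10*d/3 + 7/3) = 3*(d + 7)/(3*d + 7)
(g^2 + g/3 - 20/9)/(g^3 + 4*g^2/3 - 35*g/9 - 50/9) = (3*g - 4)/(3*g^2 - g - 10)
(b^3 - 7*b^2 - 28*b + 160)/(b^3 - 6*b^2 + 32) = (b^2 - 3*b - 40)/(b^2 - 2*b - 8)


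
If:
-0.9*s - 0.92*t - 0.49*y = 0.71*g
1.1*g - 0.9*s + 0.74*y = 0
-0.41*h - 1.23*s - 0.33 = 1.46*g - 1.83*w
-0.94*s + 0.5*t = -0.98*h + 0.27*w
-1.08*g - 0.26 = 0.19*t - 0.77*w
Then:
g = 0.109515410754293 - 0.956167615955765*y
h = 0.35901906214592 - 0.94243535471305*y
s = 0.133852168699692 - 0.346427086168157*y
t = 0.544199331391233*y - 0.215459666810077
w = 0.438102996000938 - 1.20683526268557*y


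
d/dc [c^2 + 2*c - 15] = 2*c + 2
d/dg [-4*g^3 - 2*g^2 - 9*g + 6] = -12*g^2 - 4*g - 9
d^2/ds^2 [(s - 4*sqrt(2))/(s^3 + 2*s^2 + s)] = 2*(3*s^3 - 24*sqrt(2)*s^2 - 16*sqrt(2)*s - 4*sqrt(2))/(s^3*(s^4 + 4*s^3 + 6*s^2 + 4*s + 1))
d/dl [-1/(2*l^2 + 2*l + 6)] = (l + 1/2)/(l^2 + l + 3)^2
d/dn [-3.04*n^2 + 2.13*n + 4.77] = 2.13 - 6.08*n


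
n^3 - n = n*(n - 1)*(n + 1)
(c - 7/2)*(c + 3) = c^2 - c/2 - 21/2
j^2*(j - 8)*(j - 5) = j^4 - 13*j^3 + 40*j^2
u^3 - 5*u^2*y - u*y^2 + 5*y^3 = (u - 5*y)*(u - y)*(u + y)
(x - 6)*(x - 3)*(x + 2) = x^3 - 7*x^2 + 36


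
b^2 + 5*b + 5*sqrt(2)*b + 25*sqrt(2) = (b + 5)*(b + 5*sqrt(2))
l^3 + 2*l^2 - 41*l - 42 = (l - 6)*(l + 1)*(l + 7)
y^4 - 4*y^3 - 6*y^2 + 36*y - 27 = (y - 3)^2*(y - 1)*(y + 3)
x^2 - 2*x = x*(x - 2)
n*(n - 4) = n^2 - 4*n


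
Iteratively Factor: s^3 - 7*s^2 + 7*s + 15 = (s - 3)*(s^2 - 4*s - 5) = (s - 3)*(s + 1)*(s - 5)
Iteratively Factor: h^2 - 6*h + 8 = (h - 4)*(h - 2)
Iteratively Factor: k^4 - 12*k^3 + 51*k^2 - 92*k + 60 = (k - 2)*(k^3 - 10*k^2 + 31*k - 30) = (k - 2)^2*(k^2 - 8*k + 15) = (k - 3)*(k - 2)^2*(k - 5)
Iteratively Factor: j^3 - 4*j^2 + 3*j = (j)*(j^2 - 4*j + 3) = j*(j - 3)*(j - 1)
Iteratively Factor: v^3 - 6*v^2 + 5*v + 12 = (v - 4)*(v^2 - 2*v - 3) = (v - 4)*(v - 3)*(v + 1)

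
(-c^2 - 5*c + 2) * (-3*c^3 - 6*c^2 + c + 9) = 3*c^5 + 21*c^4 + 23*c^3 - 26*c^2 - 43*c + 18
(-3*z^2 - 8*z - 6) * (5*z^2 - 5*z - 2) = -15*z^4 - 25*z^3 + 16*z^2 + 46*z + 12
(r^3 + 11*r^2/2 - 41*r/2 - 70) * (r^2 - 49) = r^5 + 11*r^4/2 - 139*r^3/2 - 679*r^2/2 + 2009*r/2 + 3430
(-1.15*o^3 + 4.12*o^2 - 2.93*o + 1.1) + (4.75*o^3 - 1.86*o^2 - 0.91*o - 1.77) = 3.6*o^3 + 2.26*o^2 - 3.84*o - 0.67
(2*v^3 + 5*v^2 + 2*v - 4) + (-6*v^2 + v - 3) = 2*v^3 - v^2 + 3*v - 7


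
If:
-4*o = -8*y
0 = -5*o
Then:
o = 0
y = 0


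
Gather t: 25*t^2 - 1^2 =25*t^2 - 1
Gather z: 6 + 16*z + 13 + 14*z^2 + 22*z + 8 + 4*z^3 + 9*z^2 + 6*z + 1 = 4*z^3 + 23*z^2 + 44*z + 28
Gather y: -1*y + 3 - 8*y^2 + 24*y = -8*y^2 + 23*y + 3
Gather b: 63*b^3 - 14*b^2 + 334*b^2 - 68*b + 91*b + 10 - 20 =63*b^3 + 320*b^2 + 23*b - 10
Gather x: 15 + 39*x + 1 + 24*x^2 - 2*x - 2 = 24*x^2 + 37*x + 14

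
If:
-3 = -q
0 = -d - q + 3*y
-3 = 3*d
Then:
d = -1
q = 3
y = 2/3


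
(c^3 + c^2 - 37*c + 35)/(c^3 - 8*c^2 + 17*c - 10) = (c + 7)/(c - 2)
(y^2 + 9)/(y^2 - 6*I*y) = (y^2 + 9)/(y*(y - 6*I))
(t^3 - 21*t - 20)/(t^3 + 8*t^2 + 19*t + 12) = (t - 5)/(t + 3)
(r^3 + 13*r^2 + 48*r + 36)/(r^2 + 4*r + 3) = (r^2 + 12*r + 36)/(r + 3)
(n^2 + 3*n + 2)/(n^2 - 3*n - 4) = (n + 2)/(n - 4)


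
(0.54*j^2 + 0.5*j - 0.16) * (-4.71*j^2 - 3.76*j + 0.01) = -2.5434*j^4 - 4.3854*j^3 - 1.121*j^2 + 0.6066*j - 0.0016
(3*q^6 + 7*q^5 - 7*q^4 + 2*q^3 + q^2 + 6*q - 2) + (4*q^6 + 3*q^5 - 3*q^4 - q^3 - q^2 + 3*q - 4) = 7*q^6 + 10*q^5 - 10*q^4 + q^3 + 9*q - 6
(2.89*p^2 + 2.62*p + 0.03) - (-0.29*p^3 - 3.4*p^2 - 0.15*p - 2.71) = 0.29*p^3 + 6.29*p^2 + 2.77*p + 2.74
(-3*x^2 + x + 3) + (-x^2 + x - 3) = -4*x^2 + 2*x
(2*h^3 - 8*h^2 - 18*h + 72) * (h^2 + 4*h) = 2*h^5 - 50*h^3 + 288*h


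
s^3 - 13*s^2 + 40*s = s*(s - 8)*(s - 5)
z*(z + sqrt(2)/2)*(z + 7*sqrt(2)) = z^3 + 15*sqrt(2)*z^2/2 + 7*z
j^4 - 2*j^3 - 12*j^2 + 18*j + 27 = (j - 3)^2*(j + 1)*(j + 3)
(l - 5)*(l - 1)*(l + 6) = l^3 - 31*l + 30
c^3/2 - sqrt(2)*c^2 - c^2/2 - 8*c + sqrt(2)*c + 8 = (c/2 + sqrt(2))*(c - 1)*(c - 4*sqrt(2))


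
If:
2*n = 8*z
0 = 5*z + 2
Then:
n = -8/5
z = -2/5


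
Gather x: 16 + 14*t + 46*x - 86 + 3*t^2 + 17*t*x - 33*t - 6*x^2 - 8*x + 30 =3*t^2 - 19*t - 6*x^2 + x*(17*t + 38) - 40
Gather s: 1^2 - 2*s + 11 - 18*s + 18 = 30 - 20*s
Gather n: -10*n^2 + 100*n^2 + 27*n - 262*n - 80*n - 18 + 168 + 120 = 90*n^2 - 315*n + 270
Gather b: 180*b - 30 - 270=180*b - 300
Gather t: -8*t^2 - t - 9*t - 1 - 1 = -8*t^2 - 10*t - 2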